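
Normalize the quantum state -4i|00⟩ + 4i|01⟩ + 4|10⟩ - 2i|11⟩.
-0.5547i|00⟩ + 0.5547i|01⟩ + 0.5547|10⟩ - 0.2774i|11⟩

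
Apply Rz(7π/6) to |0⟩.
(-0.2588 - 0.9659i)|0⟩

Rz(7π/6) = [[e^(−iθ/2), 0], [0, e^(iθ/2)]] with e^(±iθ/2) = cos(θ/2) ± i·sin(θ/2); θ = 7π/6, cos(θ/2) ≈ -0.258819, sin(θ/2) ≈ 0.965926.
With a = amp(|0⟩) = 1 and b = amp(|1⟩) = 0:
new amp(|0⟩) = (-0.258819 - 0.965926i)·a = (-0.2588 - 0.9659i)
new amp(|1⟩) = (-0.258819 + 0.965926i)·b = 0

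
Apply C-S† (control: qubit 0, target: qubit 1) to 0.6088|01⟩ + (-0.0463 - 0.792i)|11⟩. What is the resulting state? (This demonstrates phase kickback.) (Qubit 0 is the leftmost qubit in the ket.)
0.6088|01⟩ + (-0.792 + 0.0463i)|11⟩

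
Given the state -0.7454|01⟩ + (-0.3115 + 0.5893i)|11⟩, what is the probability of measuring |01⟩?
0.5556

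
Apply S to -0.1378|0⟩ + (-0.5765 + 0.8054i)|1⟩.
-0.1378|0⟩ + (-0.8054 - 0.5765i)|1⟩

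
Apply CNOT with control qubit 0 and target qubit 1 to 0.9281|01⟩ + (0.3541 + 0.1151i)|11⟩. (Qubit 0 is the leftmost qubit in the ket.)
0.9281|01⟩ + (0.3541 + 0.1151i)|10⟩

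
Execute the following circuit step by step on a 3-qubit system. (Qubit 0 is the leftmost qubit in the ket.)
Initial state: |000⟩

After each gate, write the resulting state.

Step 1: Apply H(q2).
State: 1/√2|000⟩ + 1/√2|001⟩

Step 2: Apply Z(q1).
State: 1/√2|000⟩ + 1/√2|001⟩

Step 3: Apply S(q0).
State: 1/√2|000⟩ + 1/√2|001⟩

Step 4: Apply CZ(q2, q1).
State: 1/√2|000⟩ + 1/√2|001⟩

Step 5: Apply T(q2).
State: 1/√2|000⟩ + (1/2 + (1/2)i)|001⟩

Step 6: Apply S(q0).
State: 1/√2|000⟩ + (1/2 + (1/2)i)|001⟩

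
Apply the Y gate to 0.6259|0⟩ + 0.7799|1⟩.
-0.7799i|0⟩ + 0.6259i|1⟩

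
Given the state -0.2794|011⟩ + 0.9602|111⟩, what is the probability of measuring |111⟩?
0.922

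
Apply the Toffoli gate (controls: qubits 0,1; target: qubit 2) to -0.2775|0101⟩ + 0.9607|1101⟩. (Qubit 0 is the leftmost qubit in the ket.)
-0.2775|0101⟩ + 0.9607|1111⟩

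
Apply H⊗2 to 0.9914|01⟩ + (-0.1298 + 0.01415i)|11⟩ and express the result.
(0.4308 + 0.007075i)|00⟩ + (-0.4308 - 0.007075i)|01⟩ + (0.5606 - 0.007075i)|10⟩ + (-0.5606 + 0.007075i)|11⟩

H⊗2 gives amp(|y⟩) = (1/2) Σ_x (−1)^(x·y) amp(|x⟩), where x·y is the number of positions in which both x and y have a 1.
|00⟩: (0.9914 + (-0.1298 + 0.01415i))/2 = (0.4308 + 0.007075i)
|01⟩: (-0.9914 - (-0.1298 + 0.01415i))/2 = (-0.4308 - 0.007075i)
|10⟩: (0.9914 - (-0.1298 + 0.01415i))/2 = (0.5606 - 0.007075i)
|11⟩: (-0.9914 + (-0.1298 + 0.01415i))/2 = (-0.5606 + 0.007075i)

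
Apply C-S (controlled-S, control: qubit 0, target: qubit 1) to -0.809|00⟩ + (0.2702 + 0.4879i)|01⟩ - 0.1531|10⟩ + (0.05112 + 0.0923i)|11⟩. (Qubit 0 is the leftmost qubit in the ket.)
-0.809|00⟩ + (0.2702 + 0.4879i)|01⟩ - 0.1531|10⟩ + (-0.0923 + 0.05112i)|11⟩

C-S leaves the control-|0⟩ kets |00⟩, |01⟩ unchanged and applies S to qubit 1 on the control-|1⟩ pair (|10⟩, |11⟩).
S = [[1, 0], [0, i]].
With a = amp(|10⟩) = -0.1531 and b = amp(|11⟩) = (0.05112 + 0.0923i):
new amp(|10⟩) = (1)·a = -0.1531
new amp(|11⟩) = (i)·b = (-0.0923 + 0.05112i)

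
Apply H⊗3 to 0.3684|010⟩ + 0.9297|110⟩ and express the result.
0.4589|000⟩ + 0.4589|001⟩ - 0.4589|010⟩ - 0.4589|011⟩ - 0.1984|100⟩ - 0.1984|101⟩ + 0.1984|110⟩ + 0.1984|111⟩

H⊗3 gives amp(|y⟩) = (1/2√2) Σ_x (−1)^(x·y) amp(|x⟩), where x·y is the number of positions in which both x and y have a 1.
|000⟩: (0.3684 + 0.9297)/(2√2) = 0.4589
|001⟩: (0.3684 + 0.9297)/(2√2) = 0.4589
|010⟩: (-0.3684 - 0.9297)/(2√2) = -0.4589
|011⟩: (-0.3684 - 0.9297)/(2√2) = -0.4589
|100⟩: (0.3684 - 0.9297)/(2√2) = -0.1984
|101⟩: (0.3684 - 0.9297)/(2√2) = -0.1984
|110⟩: (-0.3684 + 0.9297)/(2√2) = 0.1984
|111⟩: (-0.3684 + 0.9297)/(2√2) = 0.1984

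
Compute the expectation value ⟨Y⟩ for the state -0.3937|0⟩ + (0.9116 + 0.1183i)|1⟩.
-0.09315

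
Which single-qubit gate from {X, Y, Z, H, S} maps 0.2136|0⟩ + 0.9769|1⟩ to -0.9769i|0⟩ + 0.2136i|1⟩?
Y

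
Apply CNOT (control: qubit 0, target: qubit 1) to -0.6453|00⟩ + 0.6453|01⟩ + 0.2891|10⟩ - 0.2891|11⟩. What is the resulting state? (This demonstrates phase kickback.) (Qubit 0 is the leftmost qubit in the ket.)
-0.6453|00⟩ + 0.6453|01⟩ - 0.2891|10⟩ + 0.2891|11⟩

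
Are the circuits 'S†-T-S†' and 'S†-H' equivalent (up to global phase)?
No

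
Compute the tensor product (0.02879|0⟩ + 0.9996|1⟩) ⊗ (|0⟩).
0.02879|00⟩ + 0.9996|10⟩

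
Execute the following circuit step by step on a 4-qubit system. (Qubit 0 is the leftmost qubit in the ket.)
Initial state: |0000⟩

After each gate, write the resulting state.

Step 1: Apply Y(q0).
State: i|1000⟩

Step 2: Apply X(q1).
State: i|1100⟩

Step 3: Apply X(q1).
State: i|1000⟩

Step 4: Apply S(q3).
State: i|1000⟩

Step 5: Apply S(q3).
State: i|1000⟩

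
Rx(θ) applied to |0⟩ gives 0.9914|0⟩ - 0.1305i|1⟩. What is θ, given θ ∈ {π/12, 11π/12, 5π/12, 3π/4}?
π/12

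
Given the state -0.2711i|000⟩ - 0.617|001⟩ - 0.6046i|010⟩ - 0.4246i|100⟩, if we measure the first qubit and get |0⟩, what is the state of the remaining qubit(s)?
-0.2994i|00⟩ - 0.6815|01⟩ - 0.6678i|10⟩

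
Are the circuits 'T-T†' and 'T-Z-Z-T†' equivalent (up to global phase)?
Yes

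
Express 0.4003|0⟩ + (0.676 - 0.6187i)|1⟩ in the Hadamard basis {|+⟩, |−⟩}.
(0.7611 - 0.4375i)|+⟩ + (-0.1949 + 0.4375i)|−⟩

With |ψ⟩ = α|0⟩ + β|1⟩, the Hadamard-basis coefficients are ⟨+|ψ⟩ = (α + β)/√2 and ⟨−|ψ⟩ = (α − β)/√2.
Here α = 0.4003, β = (0.676 - 0.6187i): (α + β)/√2 = (0.7611 - 0.4375i), (α − β)/√2 = (-0.1949 + 0.4375i).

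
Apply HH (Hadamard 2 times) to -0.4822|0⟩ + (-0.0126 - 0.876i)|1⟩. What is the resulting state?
-0.4822|0⟩ + (-0.0126 - 0.876i)|1⟩

H² = I, so an even number of Hadamards cancels: H^2 = I and the state is unchanged.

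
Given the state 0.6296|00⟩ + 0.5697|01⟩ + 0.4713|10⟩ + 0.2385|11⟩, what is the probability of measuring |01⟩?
0.3246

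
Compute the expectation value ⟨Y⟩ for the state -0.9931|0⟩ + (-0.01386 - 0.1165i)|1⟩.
0.2314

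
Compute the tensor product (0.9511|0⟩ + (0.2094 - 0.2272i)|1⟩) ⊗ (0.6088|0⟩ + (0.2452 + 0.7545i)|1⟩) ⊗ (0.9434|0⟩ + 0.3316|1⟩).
0.5463|000⟩ + 0.192|001⟩ + (0.22 + 0.677i)|010⟩ + (0.07733 + 0.238i)|011⟩ + (0.1203 - 0.1305i)|100⟩ + (0.04227 - 0.04587i)|101⟩ + (0.2102 + 0.09649i)|110⟩ + (0.07387 + 0.03392i)|111⟩

amp(|b₁b₂…⟩) = product of the factor amplitudes for bits b₁, b₂, …; only kets whose every factor amplitude is nonzero survive.
|000⟩: (0.9511)(0.6088)(0.9434) = 0.5463
|001⟩: (0.9511)(0.6088)(0.3316) = 0.192
|010⟩: (0.9511)(0.2452 + 0.7545i)(0.9434) = (0.22 + 0.677i)
|011⟩: (0.9511)(0.2452 + 0.7545i)(0.3316) = (0.07733 + 0.238i)
|100⟩: (0.2094 - 0.2272i)(0.6088)(0.9434) = (0.1203 - 0.1305i)
|101⟩: (0.2094 - 0.2272i)(0.6088)(0.3316) = (0.04227 - 0.04587i)
|110⟩: (0.2094 - 0.2272i)(0.2452 + 0.7545i)(0.9434) = (0.2102 + 0.09649i)
|111⟩: (0.2094 - 0.2272i)(0.2452 + 0.7545i)(0.3316) = (0.07387 + 0.03392i)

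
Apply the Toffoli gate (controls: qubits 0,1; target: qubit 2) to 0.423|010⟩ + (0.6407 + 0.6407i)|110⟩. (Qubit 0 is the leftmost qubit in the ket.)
0.423|010⟩ + (0.6407 + 0.6407i)|111⟩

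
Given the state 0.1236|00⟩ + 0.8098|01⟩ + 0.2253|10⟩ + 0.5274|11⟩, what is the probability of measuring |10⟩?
0.05076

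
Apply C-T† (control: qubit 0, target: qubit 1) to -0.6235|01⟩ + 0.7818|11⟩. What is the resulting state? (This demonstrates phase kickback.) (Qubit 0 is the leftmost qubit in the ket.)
-0.6235|01⟩ + (0.5528 - 0.5528i)|11⟩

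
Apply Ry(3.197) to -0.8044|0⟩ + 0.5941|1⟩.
-0.5716|0⟩ - 0.8205|1⟩

Ry(3.197) = [[cos(θ/2), −sin(θ/2)], [sin(θ/2), cos(θ/2)]]; θ = 3.197, cos(θ/2) ≈ -0.0277001, sin(θ/2) ≈ 0.999616.
With a = amp(|0⟩) = -0.8044 and b = amp(|1⟩) = 0.5941:
new amp(|0⟩) = (-0.0277001)·a + (-0.999616)·b = -0.5716
new amp(|1⟩) = (0.999616)·a + (-0.0277001)·b = -0.8205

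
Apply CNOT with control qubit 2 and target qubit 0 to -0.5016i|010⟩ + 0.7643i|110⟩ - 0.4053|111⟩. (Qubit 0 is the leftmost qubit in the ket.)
-0.5016i|010⟩ - 0.4053|011⟩ + 0.7643i|110⟩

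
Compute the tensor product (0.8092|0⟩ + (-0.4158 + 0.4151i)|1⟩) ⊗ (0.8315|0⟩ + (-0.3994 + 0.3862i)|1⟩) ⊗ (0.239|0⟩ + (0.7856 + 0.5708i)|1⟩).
0.1608|000⟩ + (0.5286 + 0.3841i)|001⟩ + (-0.07724 + 0.07469i)|010⟩ + (-0.4323 + 0.06103i)|011⟩ + (-0.08263 + 0.08249i)|100⟩ + (-0.4686 + 0.07381i)|101⟩ + (0.001376 - 0.078i)|110⟩ + (0.1908 - 0.2531i)|111⟩

amp(|b₁b₂…⟩) = product of the factor amplitudes for bits b₁, b₂, …; only kets whose every factor amplitude is nonzero survive.
|000⟩: (0.8092)(0.8315)(0.239) = 0.1608
|001⟩: (0.8092)(0.8315)(0.7856 + 0.5708i) = (0.5286 + 0.3841i)
|010⟩: (0.8092)(-0.3994 + 0.3862i)(0.239) = (-0.07724 + 0.07469i)
|011⟩: (0.8092)(-0.3994 + 0.3862i)(0.7856 + 0.5708i) = (-0.4323 + 0.06103i)
|100⟩: (-0.4158 + 0.4151i)(0.8315)(0.239) = (-0.08263 + 0.08249i)
|101⟩: (-0.4158 + 0.4151i)(0.8315)(0.7856 + 0.5708i) = (-0.4686 + 0.07381i)
|110⟩: (-0.4158 + 0.4151i)(-0.3994 + 0.3862i)(0.239) = (0.001376 - 0.078i)
|111⟩: (-0.4158 + 0.4151i)(-0.3994 + 0.3862i)(0.7856 + 0.5708i) = (0.1908 - 0.2531i)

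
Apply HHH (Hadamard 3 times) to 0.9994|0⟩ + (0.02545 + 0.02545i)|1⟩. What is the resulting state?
(0.7247 + 0.018i)|0⟩ + (0.6887 - 0.018i)|1⟩

H² = I, so H^3 = H: a single Hadamard. With (a, b) = (0.9994, (0.02545 + 0.02545i)), H gives ((a + b)/√2, (a − b)/√2) = ((0.7247 + 0.018i), (0.6887 - 0.018i)).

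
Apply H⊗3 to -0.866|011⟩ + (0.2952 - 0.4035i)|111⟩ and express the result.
(-0.2018 - 0.1427i)|000⟩ + (0.2018 + 0.1427i)|001⟩ + (0.2018 + 0.1427i)|010⟩ + (-0.2018 - 0.1427i)|011⟩ + (-0.4105 + 0.1427i)|100⟩ + (0.4105 - 0.1427i)|101⟩ + (0.4105 - 0.1427i)|110⟩ + (-0.4105 + 0.1427i)|111⟩

H⊗3 gives amp(|y⟩) = (1/2√2) Σ_x (−1)^(x·y) amp(|x⟩), where x·y is the number of positions in which both x and y have a 1.
|000⟩: (-0.866 + (0.2952 - 0.4035i))/(2√2) = (-0.2018 - 0.1427i)
|001⟩: (0.866 - (0.2952 - 0.4035i))/(2√2) = (0.2018 + 0.1427i)
|010⟩: (0.866 - (0.2952 - 0.4035i))/(2√2) = (0.2018 + 0.1427i)
|011⟩: (-0.866 + (0.2952 - 0.4035i))/(2√2) = (-0.2018 - 0.1427i)
|100⟩: (-0.866 - (0.2952 - 0.4035i))/(2√2) = (-0.4105 + 0.1427i)
|101⟩: (0.866 + (0.2952 - 0.4035i))/(2√2) = (0.4105 - 0.1427i)
|110⟩: (0.866 + (0.2952 - 0.4035i))/(2√2) = (0.4105 - 0.1427i)
|111⟩: (-0.866 - (0.2952 - 0.4035i))/(2√2) = (-0.4105 + 0.1427i)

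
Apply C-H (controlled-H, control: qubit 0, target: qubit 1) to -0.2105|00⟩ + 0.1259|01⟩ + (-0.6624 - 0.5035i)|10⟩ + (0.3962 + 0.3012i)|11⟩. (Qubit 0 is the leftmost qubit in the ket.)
-0.2105|00⟩ + 0.1259|01⟩ + (-0.1882 - 0.143i)|10⟩ + (-0.7485 - 0.569i)|11⟩

C-H leaves the control-|0⟩ kets |00⟩, |01⟩ unchanged and applies H to qubit 1 on the control-|1⟩ pair (|10⟩, |11⟩).
H = [[1/√2, 1/√2], [1/√2, -1/√2]].
With a = amp(|10⟩) = (-0.6624 - 0.5035i) and b = amp(|11⟩) = (0.3962 + 0.3012i):
new amp(|10⟩) = (1/√2)·a + (1/√2)·b = (-0.1882 - 0.143i)
new amp(|11⟩) = (1/√2)·a + (-1/√2)·b = (-0.7485 - 0.569i)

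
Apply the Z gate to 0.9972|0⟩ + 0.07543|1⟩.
0.9972|0⟩ - 0.07543|1⟩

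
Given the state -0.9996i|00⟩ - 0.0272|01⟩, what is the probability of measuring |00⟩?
0.9992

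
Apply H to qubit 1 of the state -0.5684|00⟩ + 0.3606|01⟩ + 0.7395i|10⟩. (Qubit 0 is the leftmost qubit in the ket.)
-0.1469|00⟩ - 0.6569|01⟩ + 0.5229i|10⟩ + 0.5229i|11⟩

H on qubit 1 mixes each pair of kets that differ only in qubit 1: amplitudes (a, b) of (|…0…⟩, |…1…⟩) become ((a + b)/√2, (a − b)/√2). Kets absent from the input have amplitude 0.
(|00⟩, |01⟩): (a, b) = (-0.5684, 0.3606) → (-0.1469, -0.6569)
(|10⟩, |11⟩): (a, b) = (0.7395i, 0) → (0.5229i, 0.5229i)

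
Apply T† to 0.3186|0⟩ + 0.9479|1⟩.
0.3186|0⟩ + (0.6703 - 0.6703i)|1⟩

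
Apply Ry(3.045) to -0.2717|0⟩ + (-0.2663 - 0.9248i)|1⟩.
(0.2529 + 0.9237i)|0⟩ + (-0.2842 - 0.04465i)|1⟩

Ry(3.045) = [[cos(θ/2), −sin(θ/2)], [sin(θ/2), cos(θ/2)]]; θ = 3.045, cos(θ/2) ≈ 0.0482776, sin(θ/2) ≈ 0.998834.
With a = amp(|0⟩) = -0.2717 and b = amp(|1⟩) = (-0.2663 - 0.9248i):
new amp(|0⟩) = (0.0482776)·a + (-0.998834)·b = (0.2529 + 0.9237i)
new amp(|1⟩) = (0.998834)·a + (0.0482776)·b = (-0.2842 - 0.04465i)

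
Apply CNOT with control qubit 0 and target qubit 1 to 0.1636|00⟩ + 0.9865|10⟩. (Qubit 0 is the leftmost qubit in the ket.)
0.1636|00⟩ + 0.9865|11⟩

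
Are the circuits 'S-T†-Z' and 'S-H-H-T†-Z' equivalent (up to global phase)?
Yes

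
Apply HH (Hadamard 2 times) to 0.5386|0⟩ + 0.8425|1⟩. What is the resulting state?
0.5386|0⟩ + 0.8425|1⟩

H² = I, so an even number of Hadamards cancels: H^2 = I and the state is unchanged.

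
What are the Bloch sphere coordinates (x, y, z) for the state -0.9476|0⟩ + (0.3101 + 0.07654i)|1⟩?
(-0.5877, -0.1451, 0.7959)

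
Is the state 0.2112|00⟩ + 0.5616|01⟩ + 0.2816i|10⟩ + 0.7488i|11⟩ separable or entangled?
Separable

Writing the state as a|00⟩ + b|01⟩ + c|10⟩ + d|11⟩, it is a product state iff ad − bc = 0.
Here (a, b, c, d) = (0.2112, 0.5616, 0.2816i, 0.7488i): ad − bc = (0.2112)(0.7488i) − (0.5616)(0.2816i) = 0, so the state is separable.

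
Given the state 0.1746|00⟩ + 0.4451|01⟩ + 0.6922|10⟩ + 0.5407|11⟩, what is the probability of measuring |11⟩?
0.2924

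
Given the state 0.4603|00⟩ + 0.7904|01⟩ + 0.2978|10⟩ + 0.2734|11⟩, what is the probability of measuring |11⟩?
0.07475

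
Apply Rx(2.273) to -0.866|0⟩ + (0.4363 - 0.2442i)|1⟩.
(-0.5859 - 0.3958i)|0⟩ + (0.1836 + 0.6829i)|1⟩

Rx(2.273) = [[cos(θ/2), −i·sin(θ/2)], [−i·sin(θ/2), cos(θ/2)]]; θ = 2.273, cos(θ/2) ≈ 0.420772, sin(θ/2) ≈ 0.907166.
With a = amp(|0⟩) = -0.866 and b = amp(|1⟩) = (0.4363 - 0.2442i):
new amp(|0⟩) = (0.420772)·a + (-0.907166i)·b = (-0.5859 - 0.3958i)
new amp(|1⟩) = (-0.907166i)·a + (0.420772)·b = (0.1836 + 0.6829i)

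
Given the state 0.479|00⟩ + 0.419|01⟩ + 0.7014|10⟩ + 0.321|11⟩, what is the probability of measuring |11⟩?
0.103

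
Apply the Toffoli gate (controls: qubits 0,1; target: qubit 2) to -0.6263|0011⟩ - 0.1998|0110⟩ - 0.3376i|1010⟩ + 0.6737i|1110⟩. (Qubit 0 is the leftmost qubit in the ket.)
-0.6263|0011⟩ - 0.1998|0110⟩ - 0.3376i|1010⟩ + 0.6737i|1100⟩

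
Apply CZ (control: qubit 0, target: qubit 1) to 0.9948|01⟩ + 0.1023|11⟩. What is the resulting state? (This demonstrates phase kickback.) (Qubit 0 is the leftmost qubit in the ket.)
0.9948|01⟩ - 0.1023|11⟩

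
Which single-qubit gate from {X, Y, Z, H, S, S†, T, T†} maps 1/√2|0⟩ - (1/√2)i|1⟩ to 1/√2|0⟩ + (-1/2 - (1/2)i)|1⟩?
T†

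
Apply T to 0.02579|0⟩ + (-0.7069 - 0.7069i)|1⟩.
0.02579|0⟩ - 0.9997i|1⟩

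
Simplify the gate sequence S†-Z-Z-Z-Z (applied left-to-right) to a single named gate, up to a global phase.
S†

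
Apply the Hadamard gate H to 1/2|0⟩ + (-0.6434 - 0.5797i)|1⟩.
(-0.1014 - 0.4099i)|0⟩ + (0.8085 + 0.4099i)|1⟩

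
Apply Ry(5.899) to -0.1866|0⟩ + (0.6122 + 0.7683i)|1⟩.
(0.06629 - 0.1467i)|0⟩ + (-0.6366 - 0.7542i)|1⟩

Ry(5.899) = [[cos(θ/2), −sin(θ/2)], [sin(θ/2), cos(θ/2)]]; θ = 5.899, cos(θ/2) ≈ -0.981607, sin(θ/2) ≈ 0.190913.
With a = amp(|0⟩) = -0.1866 and b = amp(|1⟩) = (0.6122 + 0.7683i):
new amp(|0⟩) = (-0.981607)·a + (-0.190913)·b = (0.06629 - 0.1467i)
new amp(|1⟩) = (0.190913)·a + (-0.981607)·b = (-0.6366 - 0.7542i)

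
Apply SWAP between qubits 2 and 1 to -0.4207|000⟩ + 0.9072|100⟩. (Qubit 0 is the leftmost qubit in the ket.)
-0.4207|000⟩ + 0.9072|100⟩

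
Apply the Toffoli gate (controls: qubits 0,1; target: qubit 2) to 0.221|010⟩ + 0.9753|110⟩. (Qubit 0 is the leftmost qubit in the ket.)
0.221|010⟩ + 0.9753|111⟩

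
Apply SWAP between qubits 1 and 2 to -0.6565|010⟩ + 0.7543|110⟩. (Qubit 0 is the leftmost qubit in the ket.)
-0.6565|001⟩ + 0.7543|101⟩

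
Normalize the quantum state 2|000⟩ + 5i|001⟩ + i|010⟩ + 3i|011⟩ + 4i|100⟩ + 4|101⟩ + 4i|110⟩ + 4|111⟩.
0.1971|000⟩ + 0.4927i|001⟩ + 0.09853i|010⟩ + 0.2956i|011⟩ + 0.3941i|100⟩ + 0.3941|101⟩ + 0.3941i|110⟩ + 0.3941|111⟩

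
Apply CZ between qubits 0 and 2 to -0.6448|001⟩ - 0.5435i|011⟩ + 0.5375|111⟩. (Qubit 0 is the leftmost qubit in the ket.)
-0.6448|001⟩ - 0.5435i|011⟩ - 0.5375|111⟩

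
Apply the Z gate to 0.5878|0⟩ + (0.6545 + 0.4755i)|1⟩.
0.5878|0⟩ + (-0.6545 - 0.4755i)|1⟩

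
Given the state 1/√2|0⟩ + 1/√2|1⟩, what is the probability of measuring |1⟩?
1/2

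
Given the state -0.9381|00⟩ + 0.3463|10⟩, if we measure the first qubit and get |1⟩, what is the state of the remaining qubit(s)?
|0⟩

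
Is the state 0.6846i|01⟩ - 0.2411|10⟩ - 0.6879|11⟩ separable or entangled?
Entangled

Writing the state as a|00⟩ + b|01⟩ + c|10⟩ + d|11⟩, it is a product state iff ad − bc = 0.
Here (a, b, c, d) = (0, 0.6846i, -0.2411, -0.6879): ad − bc = (0)(-0.6879) − (0.6846i)(-0.2411) = 0.1651i ≠ 0, so the state is entangled.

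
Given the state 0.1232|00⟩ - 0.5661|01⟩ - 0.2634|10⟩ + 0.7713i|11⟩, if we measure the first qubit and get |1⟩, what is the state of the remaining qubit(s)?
-0.3232|0⟩ + 0.9463i|1⟩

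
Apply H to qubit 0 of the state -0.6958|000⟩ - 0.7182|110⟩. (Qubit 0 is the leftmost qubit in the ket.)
-0.492|000⟩ - 0.5078|010⟩ - 0.492|100⟩ + 0.5078|110⟩

H on qubit 0 mixes each pair of kets that differ only in qubit 0: amplitudes (a, b) of (|…0…⟩, |…1…⟩) become ((a + b)/√2, (a − b)/√2). Kets absent from the input have amplitude 0.
(|000⟩, |100⟩): (a, b) = (-0.6958, 0) → (-0.492, -0.492)
(|010⟩, |110⟩): (a, b) = (0, -0.7182) → (-0.5078, 0.5078)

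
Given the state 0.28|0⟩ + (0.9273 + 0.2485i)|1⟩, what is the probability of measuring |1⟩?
0.9216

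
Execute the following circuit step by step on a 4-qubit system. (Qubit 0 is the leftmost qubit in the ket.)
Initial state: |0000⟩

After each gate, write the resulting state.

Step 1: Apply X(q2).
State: |0010⟩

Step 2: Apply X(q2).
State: |0000⟩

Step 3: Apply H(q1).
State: 1/√2|0000⟩ + 1/√2|0100⟩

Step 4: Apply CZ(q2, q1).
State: 1/√2|0000⟩ + 1/√2|0100⟩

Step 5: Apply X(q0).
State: 1/√2|1000⟩ + 1/√2|1100⟩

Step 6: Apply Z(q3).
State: 1/√2|1000⟩ + 1/√2|1100⟩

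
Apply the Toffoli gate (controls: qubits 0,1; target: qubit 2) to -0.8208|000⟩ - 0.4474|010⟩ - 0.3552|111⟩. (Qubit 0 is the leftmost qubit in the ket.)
-0.8208|000⟩ - 0.4474|010⟩ - 0.3552|110⟩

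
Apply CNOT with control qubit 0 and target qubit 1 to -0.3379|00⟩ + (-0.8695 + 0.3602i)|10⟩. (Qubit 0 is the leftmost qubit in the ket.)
-0.3379|00⟩ + (-0.8695 + 0.3602i)|11⟩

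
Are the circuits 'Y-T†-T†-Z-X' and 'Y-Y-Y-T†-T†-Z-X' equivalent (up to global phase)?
Yes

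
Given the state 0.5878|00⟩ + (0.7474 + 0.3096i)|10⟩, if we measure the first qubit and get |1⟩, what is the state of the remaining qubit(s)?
(0.9239 + 0.3827i)|0⟩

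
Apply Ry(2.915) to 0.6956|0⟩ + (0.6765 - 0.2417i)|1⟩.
(-0.5935 + 0.2402i)|0⟩ + (0.7676 - 0.02733i)|1⟩

Ry(2.915) = [[cos(θ/2), −sin(θ/2)], [sin(θ/2), cos(θ/2)]]; θ = 2.915, cos(θ/2) ≈ 0.113054, sin(θ/2) ≈ 0.993589.
With a = amp(|0⟩) = 0.6956 and b = amp(|1⟩) = (0.6765 - 0.2417i):
new amp(|0⟩) = (0.113054)·a + (-0.993589)·b = (-0.5935 + 0.2402i)
new amp(|1⟩) = (0.993589)·a + (0.113054)·b = (0.7676 - 0.02733i)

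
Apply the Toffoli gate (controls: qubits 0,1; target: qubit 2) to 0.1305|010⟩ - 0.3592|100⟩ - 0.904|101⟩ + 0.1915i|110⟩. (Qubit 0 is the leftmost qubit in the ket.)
0.1305|010⟩ - 0.3592|100⟩ - 0.904|101⟩ + 0.1915i|111⟩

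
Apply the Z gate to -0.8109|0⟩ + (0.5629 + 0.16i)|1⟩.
-0.8109|0⟩ + (-0.5629 - 0.16i)|1⟩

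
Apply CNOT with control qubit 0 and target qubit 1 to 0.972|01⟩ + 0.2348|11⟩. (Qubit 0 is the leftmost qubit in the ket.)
0.972|01⟩ + 0.2348|10⟩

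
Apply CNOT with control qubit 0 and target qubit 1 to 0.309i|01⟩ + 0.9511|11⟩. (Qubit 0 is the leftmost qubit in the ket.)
0.309i|01⟩ + 0.9511|10⟩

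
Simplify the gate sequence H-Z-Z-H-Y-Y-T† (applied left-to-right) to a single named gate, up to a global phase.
T†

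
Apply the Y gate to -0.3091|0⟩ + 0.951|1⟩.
-0.951i|0⟩ - 0.3091i|1⟩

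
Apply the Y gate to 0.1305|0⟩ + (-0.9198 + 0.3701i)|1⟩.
(0.3701 + 0.9198i)|0⟩ + 0.1305i|1⟩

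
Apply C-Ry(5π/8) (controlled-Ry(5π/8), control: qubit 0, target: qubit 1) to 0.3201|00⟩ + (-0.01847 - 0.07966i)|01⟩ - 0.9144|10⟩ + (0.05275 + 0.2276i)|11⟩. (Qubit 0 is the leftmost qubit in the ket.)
0.3201|00⟩ + (-0.01847 - 0.07966i)|01⟩ + (-0.5519 - 0.1892i)|10⟩ + (-0.731 + 0.1264i)|11⟩

C-Ry(5π/8) leaves the control-|0⟩ kets |00⟩, |01⟩ unchanged and applies Ry(5π/8) to qubit 1 on the control-|1⟩ pair (|10⟩, |11⟩).
Ry(5π/8) = [[cos(θ/2), −sin(θ/2)], [sin(θ/2), cos(θ/2)]]; θ = 5π/8, cos(θ/2) ≈ 0.55557, sin(θ/2) ≈ 0.83147.
With a = amp(|10⟩) = -0.9144 and b = amp(|11⟩) = (0.05275 + 0.2276i):
new amp(|10⟩) = (0.55557)·a + (-0.83147)·b = (-0.5519 - 0.1892i)
new amp(|11⟩) = (0.83147)·a + (0.55557)·b = (-0.731 + 0.1264i)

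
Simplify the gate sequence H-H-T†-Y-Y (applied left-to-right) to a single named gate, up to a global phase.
T†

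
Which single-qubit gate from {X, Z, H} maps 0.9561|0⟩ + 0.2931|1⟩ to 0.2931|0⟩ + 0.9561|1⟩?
X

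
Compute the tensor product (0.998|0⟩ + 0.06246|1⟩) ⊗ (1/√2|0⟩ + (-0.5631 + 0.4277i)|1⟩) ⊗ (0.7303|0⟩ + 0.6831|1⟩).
0.5154|000⟩ + 0.4821|001⟩ + (-0.4104 + 0.3117i)|010⟩ + (-0.3839 + 0.2916i)|011⟩ + 0.03225|100⟩ + 0.03017|101⟩ + (-0.02569 + 0.01951i)|110⟩ + (-0.02403 + 0.01825i)|111⟩

amp(|b₁b₂…⟩) = product of the factor amplitudes for bits b₁, b₂, …; only kets whose every factor amplitude is nonzero survive.
|000⟩: (0.998)(1/√2)(0.7303) = 0.5154
|001⟩: (0.998)(1/√2)(0.6831) = 0.4821
|010⟩: (0.998)(-0.5631 + 0.4277i)(0.7303) = (-0.4104 + 0.3117i)
|011⟩: (0.998)(-0.5631 + 0.4277i)(0.6831) = (-0.3839 + 0.2916i)
|100⟩: (0.06246)(1/√2)(0.7303) = 0.03225
|101⟩: (0.06246)(1/√2)(0.6831) = 0.03017
|110⟩: (0.06246)(-0.5631 + 0.4277i)(0.7303) = (-0.02569 + 0.01951i)
|111⟩: (0.06246)(-0.5631 + 0.4277i)(0.6831) = (-0.02403 + 0.01825i)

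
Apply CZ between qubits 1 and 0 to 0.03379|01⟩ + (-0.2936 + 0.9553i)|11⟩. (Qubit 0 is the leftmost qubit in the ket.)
0.03379|01⟩ + (0.2936 - 0.9553i)|11⟩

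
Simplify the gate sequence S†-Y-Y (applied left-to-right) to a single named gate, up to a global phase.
S†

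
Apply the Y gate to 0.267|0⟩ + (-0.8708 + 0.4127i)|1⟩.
(0.4127 + 0.8708i)|0⟩ + 0.267i|1⟩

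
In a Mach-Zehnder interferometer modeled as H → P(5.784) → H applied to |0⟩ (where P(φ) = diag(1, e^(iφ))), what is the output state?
(0.939 - 0.2394i)|0⟩ + (0.06101 + 0.2394i)|1⟩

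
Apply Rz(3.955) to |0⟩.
(-0.3956 - 0.9184i)|0⟩

Rz(3.955) = [[e^(−iθ/2), 0], [0, e^(iθ/2)]] with e^(±iθ/2) = cos(θ/2) ± i·sin(θ/2); θ = 3.955, cos(θ/2) ≈ -0.395584, sin(θ/2) ≈ 0.91843.
With a = amp(|0⟩) = 1 and b = amp(|1⟩) = 0:
new amp(|0⟩) = (-0.395584 - 0.91843i)·a = (-0.3956 - 0.9184i)
new amp(|1⟩) = (-0.395584 + 0.91843i)·b = 0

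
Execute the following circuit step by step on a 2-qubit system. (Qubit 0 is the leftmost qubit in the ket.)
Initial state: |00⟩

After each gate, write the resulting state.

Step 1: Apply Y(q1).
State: i|01⟩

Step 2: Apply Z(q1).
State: -i|01⟩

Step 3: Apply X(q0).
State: -i|11⟩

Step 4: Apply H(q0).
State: -(1/√2)i|01⟩ + (1/√2)i|11⟩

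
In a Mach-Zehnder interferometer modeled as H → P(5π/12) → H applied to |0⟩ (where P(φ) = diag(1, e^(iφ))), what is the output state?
(0.6294 + 0.483i)|0⟩ + (0.3706 - 0.483i)|1⟩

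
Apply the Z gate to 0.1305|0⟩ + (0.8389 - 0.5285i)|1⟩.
0.1305|0⟩ + (-0.8389 + 0.5285i)|1⟩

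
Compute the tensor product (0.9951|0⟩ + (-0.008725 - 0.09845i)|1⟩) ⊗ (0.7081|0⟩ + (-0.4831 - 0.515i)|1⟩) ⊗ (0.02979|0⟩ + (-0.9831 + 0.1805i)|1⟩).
0.02099|000⟩ + (-0.6927 + 0.1272i)|001⟩ + (-0.01432 - 0.01527i)|010⟩ + (0.5651 + 0.417i)|011⟩ + (-0.000184 - 0.002077i)|100⟩ + (0.01866 + 0.06742i)|101⟩ + (-0.001385 + 0.001551i)|110⟩ + (0.03631 - 0.05957i)|111⟩

amp(|b₁b₂…⟩) = product of the factor amplitudes for bits b₁, b₂, …; only kets whose every factor amplitude is nonzero survive.
|000⟩: (0.9951)(0.7081)(0.02979) = 0.02099
|001⟩: (0.9951)(0.7081)(-0.9831 + 0.1805i) = (-0.6927 + 0.1272i)
|010⟩: (0.9951)(-0.4831 - 0.515i)(0.02979) = (-0.01432 - 0.01527i)
|011⟩: (0.9951)(-0.4831 - 0.515i)(-0.9831 + 0.1805i) = (0.5651 + 0.417i)
|100⟩: (-0.008725 - 0.09845i)(0.7081)(0.02979) = (-0.000184 - 0.002077i)
|101⟩: (-0.008725 - 0.09845i)(0.7081)(-0.9831 + 0.1805i) = (0.01866 + 0.06742i)
|110⟩: (-0.008725 - 0.09845i)(-0.4831 - 0.515i)(0.02979) = (-0.001385 + 0.001551i)
|111⟩: (-0.008725 - 0.09845i)(-0.4831 - 0.515i)(-0.9831 + 0.1805i) = (0.03631 - 0.05957i)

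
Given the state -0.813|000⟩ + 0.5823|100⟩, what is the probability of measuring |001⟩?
0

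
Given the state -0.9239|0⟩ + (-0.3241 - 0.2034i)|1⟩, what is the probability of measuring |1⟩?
0.1464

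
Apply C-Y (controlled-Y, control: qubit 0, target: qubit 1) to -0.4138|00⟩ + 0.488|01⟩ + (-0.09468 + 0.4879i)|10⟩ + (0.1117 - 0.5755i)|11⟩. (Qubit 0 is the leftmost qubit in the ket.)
-0.4138|00⟩ + 0.488|01⟩ + (-0.5755 - 0.1117i)|10⟩ + (-0.4879 - 0.09468i)|11⟩

C-Y leaves the control-|0⟩ kets |00⟩, |01⟩ unchanged and applies Y to qubit 1 on the control-|1⟩ pair (|10⟩, |11⟩).
Y = [[0, -i], [i, 0]].
With a = amp(|10⟩) = (-0.09468 + 0.4879i) and b = amp(|11⟩) = (0.1117 - 0.5755i):
new amp(|10⟩) = (-i)·b = (-0.5755 - 0.1117i)
new amp(|11⟩) = (i)·a = (-0.4879 - 0.09468i)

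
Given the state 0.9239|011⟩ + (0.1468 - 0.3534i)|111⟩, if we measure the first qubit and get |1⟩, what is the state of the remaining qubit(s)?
(0.3836 - 0.9235i)|11⟩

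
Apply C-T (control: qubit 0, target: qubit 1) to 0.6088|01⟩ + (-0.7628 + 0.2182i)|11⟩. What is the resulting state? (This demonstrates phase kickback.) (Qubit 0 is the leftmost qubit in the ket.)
0.6088|01⟩ + (-0.6937 - 0.3851i)|11⟩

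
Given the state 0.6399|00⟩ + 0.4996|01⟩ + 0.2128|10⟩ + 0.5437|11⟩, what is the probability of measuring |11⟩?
0.2956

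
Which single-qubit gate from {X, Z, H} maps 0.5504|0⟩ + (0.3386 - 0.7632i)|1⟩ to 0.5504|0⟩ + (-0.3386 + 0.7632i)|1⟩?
Z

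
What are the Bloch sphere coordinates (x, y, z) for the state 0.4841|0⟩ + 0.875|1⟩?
(0.8472, 0, -0.5313)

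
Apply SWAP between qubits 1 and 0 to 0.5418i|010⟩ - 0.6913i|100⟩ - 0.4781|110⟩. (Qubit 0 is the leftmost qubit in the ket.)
-0.6913i|010⟩ + 0.5418i|100⟩ - 0.4781|110⟩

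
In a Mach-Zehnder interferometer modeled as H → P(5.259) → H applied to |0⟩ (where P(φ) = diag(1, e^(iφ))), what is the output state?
(0.7599 - 0.4271i)|0⟩ + (0.2401 + 0.4271i)|1⟩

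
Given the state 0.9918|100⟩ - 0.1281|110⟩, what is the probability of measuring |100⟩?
0.9837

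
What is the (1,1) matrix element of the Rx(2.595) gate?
0.2699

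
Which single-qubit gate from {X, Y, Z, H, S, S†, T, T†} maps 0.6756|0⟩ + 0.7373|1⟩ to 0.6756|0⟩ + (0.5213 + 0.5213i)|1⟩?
T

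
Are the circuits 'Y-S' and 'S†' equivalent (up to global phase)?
No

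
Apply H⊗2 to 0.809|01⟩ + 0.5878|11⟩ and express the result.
0.6984|00⟩ - 0.6984|01⟩ + 0.1106|10⟩ - 0.1106|11⟩

H⊗2 gives amp(|y⟩) = (1/2) Σ_x (−1)^(x·y) amp(|x⟩), where x·y is the number of positions in which both x and y have a 1.
|00⟩: (0.809 + 0.5878)/2 = 0.6984
|01⟩: (-0.809 - 0.5878)/2 = -0.6984
|10⟩: (0.809 - 0.5878)/2 = 0.1106
|11⟩: (-0.809 + 0.5878)/2 = -0.1106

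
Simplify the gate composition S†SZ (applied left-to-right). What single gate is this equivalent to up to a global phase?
Z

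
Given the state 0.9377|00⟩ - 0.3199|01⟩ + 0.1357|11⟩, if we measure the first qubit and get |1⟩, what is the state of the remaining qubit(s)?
|1⟩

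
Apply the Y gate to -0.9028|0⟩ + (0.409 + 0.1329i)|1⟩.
(0.1329 - 0.409i)|0⟩ - 0.9028i|1⟩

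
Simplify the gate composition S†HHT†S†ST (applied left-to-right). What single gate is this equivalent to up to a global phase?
S†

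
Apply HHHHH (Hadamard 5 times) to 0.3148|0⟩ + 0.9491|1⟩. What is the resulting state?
0.8937|0⟩ - 0.4485|1⟩

H² = I, so H^5 = H: a single Hadamard. With (a, b) = (0.3148, 0.9491), H gives ((a + b)/√2, (a − b)/√2) = (0.8937, -0.4485).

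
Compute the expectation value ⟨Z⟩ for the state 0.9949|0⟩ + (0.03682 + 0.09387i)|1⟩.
0.9797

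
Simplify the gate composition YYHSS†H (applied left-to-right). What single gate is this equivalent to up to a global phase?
I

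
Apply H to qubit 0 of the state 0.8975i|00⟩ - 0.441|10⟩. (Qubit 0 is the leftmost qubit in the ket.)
(-0.3118 + 0.6346i)|00⟩ + (0.3118 + 0.6346i)|10⟩

H on qubit 0 mixes each pair of kets that differ only in qubit 0: amplitudes (a, b) of (|…0…⟩, |…1…⟩) become ((a + b)/√2, (a − b)/√2). Kets absent from the input have amplitude 0.
(|00⟩, |10⟩): (a, b) = (0.8975i, -0.441) → ((-0.3118 + 0.6346i), (0.3118 + 0.6346i))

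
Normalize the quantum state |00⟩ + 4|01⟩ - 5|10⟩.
0.1543|00⟩ + 0.6172|01⟩ - 0.7715|10⟩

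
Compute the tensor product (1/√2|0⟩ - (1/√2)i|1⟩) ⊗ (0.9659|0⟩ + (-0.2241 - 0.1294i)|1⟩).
0.683|00⟩ + (-0.1585 - 0.0915i)|01⟩ - 0.683i|10⟩ + (-0.0915 + 0.1585i)|11⟩

amp(|b₁b₂…⟩) = product of the factor amplitudes for bits b₁, b₂, …; only kets whose every factor amplitude is nonzero survive.
|00⟩: (1/√2)(0.9659) = 0.683
|01⟩: (1/√2)(-0.2241 - 0.1294i) = (-0.1585 - 0.0915i)
|10⟩: (-(1/√2)i)(0.9659) = -0.683i
|11⟩: (-(1/√2)i)(-0.2241 - 0.1294i) = (-0.0915 + 0.1585i)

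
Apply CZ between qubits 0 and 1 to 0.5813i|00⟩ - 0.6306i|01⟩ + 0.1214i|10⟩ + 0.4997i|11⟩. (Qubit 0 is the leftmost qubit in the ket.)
0.5813i|00⟩ - 0.6306i|01⟩ + 0.1214i|10⟩ - 0.4997i|11⟩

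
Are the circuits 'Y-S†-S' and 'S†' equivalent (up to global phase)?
No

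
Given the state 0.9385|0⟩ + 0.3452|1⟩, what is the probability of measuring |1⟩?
0.1192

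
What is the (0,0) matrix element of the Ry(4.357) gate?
-0.571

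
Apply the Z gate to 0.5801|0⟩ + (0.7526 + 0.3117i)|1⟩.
0.5801|0⟩ + (-0.7526 - 0.3117i)|1⟩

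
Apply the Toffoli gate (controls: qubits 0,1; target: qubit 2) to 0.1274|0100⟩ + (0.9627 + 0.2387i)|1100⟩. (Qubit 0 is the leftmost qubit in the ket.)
0.1274|0100⟩ + (0.9627 + 0.2387i)|1110⟩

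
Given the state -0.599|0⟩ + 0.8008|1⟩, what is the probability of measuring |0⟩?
0.3588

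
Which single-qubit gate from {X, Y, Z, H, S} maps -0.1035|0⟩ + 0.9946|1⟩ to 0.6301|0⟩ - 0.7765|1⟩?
H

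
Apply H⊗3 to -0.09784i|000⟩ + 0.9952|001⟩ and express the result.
(0.3519 - 0.03459i)|000⟩ + (-0.3519 - 0.03459i)|001⟩ + (0.3519 - 0.03459i)|010⟩ + (-0.3519 - 0.03459i)|011⟩ + (0.3519 - 0.03459i)|100⟩ + (-0.3519 - 0.03459i)|101⟩ + (0.3519 - 0.03459i)|110⟩ + (-0.3519 - 0.03459i)|111⟩

H⊗3 gives amp(|y⟩) = (1/2√2) Σ_x (−1)^(x·y) amp(|x⟩), where x·y is the number of positions in which both x and y have a 1.
|000⟩: (-0.09784i + 0.9952)/(2√2) = (0.3519 - 0.03459i)
|001⟩: (-0.09784i - 0.9952)/(2√2) = (-0.3519 - 0.03459i)
|010⟩: (-0.09784i + 0.9952)/(2√2) = (0.3519 - 0.03459i)
|011⟩: (-0.09784i - 0.9952)/(2√2) = (-0.3519 - 0.03459i)
|100⟩: (-0.09784i + 0.9952)/(2√2) = (0.3519 - 0.03459i)
|101⟩: (-0.09784i - 0.9952)/(2√2) = (-0.3519 - 0.03459i)
|110⟩: (-0.09784i + 0.9952)/(2√2) = (0.3519 - 0.03459i)
|111⟩: (-0.09784i - 0.9952)/(2√2) = (-0.3519 - 0.03459i)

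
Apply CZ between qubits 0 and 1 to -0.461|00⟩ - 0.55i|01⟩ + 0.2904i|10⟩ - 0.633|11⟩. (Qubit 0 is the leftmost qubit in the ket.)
-0.461|00⟩ - 0.55i|01⟩ + 0.2904i|10⟩ + 0.633|11⟩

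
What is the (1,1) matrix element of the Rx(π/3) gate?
0.866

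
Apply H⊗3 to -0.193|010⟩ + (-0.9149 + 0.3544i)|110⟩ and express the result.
(-0.3917 + 0.1253i)|000⟩ + (-0.3917 + 0.1253i)|001⟩ + (0.3917 - 0.1253i)|010⟩ + (0.3917 - 0.1253i)|011⟩ + (0.2552 - 0.1253i)|100⟩ + (0.2552 - 0.1253i)|101⟩ + (-0.2552 + 0.1253i)|110⟩ + (-0.2552 + 0.1253i)|111⟩

H⊗3 gives amp(|y⟩) = (1/2√2) Σ_x (−1)^(x·y) amp(|x⟩), where x·y is the number of positions in which both x and y have a 1.
|000⟩: (-0.193 + (-0.9149 + 0.3544i))/(2√2) = (-0.3917 + 0.1253i)
|001⟩: (-0.193 + (-0.9149 + 0.3544i))/(2√2) = (-0.3917 + 0.1253i)
|010⟩: (0.193 - (-0.9149 + 0.3544i))/(2√2) = (0.3917 - 0.1253i)
|011⟩: (0.193 - (-0.9149 + 0.3544i))/(2√2) = (0.3917 - 0.1253i)
|100⟩: (-0.193 - (-0.9149 + 0.3544i))/(2√2) = (0.2552 - 0.1253i)
|101⟩: (-0.193 - (-0.9149 + 0.3544i))/(2√2) = (0.2552 - 0.1253i)
|110⟩: (0.193 + (-0.9149 + 0.3544i))/(2√2) = (-0.2552 + 0.1253i)
|111⟩: (0.193 + (-0.9149 + 0.3544i))/(2√2) = (-0.2552 + 0.1253i)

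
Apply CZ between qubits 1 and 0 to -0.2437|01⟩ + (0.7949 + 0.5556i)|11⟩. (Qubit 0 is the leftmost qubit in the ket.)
-0.2437|01⟩ + (-0.7949 - 0.5556i)|11⟩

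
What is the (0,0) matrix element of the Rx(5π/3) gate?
-0.866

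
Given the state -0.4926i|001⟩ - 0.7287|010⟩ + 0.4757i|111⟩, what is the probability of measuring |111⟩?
0.2263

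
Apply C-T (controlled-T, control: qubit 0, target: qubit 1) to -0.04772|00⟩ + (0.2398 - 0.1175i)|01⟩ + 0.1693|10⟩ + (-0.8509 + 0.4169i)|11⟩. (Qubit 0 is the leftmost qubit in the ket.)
-0.04772|00⟩ + (0.2398 - 0.1175i)|01⟩ + 0.1693|10⟩ + (-0.8965 - 0.3069i)|11⟩

C-T leaves the control-|0⟩ kets |00⟩, |01⟩ unchanged and applies T to qubit 1 on the control-|1⟩ pair (|10⟩, |11⟩).
T = [[1, 0], [0, (1/√2 + (1/√2)i)]].
With a = amp(|10⟩) = 0.1693 and b = amp(|11⟩) = (-0.8509 + 0.4169i):
new amp(|10⟩) = (1)·a = 0.1693
new amp(|11⟩) = (1/√2 + (1/√2)i)·b = (-0.8965 - 0.3069i)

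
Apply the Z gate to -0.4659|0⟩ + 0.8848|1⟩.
-0.4659|0⟩ - 0.8848|1⟩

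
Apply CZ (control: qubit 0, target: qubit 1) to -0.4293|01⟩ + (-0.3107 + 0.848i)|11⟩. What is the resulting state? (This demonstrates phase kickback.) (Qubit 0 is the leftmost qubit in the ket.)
-0.4293|01⟩ + (0.3107 - 0.848i)|11⟩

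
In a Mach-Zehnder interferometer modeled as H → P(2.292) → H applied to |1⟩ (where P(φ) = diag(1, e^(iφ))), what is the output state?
(0.8301 - 0.3755i)|0⟩ + (0.1699 + 0.3755i)|1⟩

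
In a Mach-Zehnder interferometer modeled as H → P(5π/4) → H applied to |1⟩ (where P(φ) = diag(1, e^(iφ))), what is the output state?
(0.8536 + (1/√8)i)|0⟩ + (0.1464 - (1/√8)i)|1⟩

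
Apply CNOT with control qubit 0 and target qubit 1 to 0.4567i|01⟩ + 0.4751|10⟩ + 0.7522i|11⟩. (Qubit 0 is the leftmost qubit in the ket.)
0.4567i|01⟩ + 0.7522i|10⟩ + 0.4751|11⟩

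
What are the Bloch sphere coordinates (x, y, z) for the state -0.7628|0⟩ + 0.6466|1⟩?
(-0.9865, 0, 0.1638)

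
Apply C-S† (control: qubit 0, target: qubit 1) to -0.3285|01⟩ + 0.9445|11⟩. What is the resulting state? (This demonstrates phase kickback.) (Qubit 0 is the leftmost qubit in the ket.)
-0.3285|01⟩ - 0.9445i|11⟩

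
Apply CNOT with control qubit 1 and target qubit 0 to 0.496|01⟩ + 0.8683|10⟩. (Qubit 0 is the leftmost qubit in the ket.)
0.8683|10⟩ + 0.496|11⟩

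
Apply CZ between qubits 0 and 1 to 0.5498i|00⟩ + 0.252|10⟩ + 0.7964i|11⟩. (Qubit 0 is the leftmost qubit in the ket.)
0.5498i|00⟩ + 0.252|10⟩ - 0.7964i|11⟩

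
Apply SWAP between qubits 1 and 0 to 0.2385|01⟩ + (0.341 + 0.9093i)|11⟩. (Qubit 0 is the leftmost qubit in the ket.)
0.2385|10⟩ + (0.341 + 0.9093i)|11⟩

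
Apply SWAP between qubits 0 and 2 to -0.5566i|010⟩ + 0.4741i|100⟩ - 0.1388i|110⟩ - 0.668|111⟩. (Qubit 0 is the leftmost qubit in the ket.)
0.4741i|001⟩ - 0.5566i|010⟩ - 0.1388i|011⟩ - 0.668|111⟩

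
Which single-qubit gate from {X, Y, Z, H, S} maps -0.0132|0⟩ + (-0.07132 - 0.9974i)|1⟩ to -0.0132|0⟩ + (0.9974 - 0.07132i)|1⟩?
S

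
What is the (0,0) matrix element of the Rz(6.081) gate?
(-0.9949 - 0.1009i)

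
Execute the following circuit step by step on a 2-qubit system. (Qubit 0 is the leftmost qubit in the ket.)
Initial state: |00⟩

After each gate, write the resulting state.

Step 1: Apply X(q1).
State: |01⟩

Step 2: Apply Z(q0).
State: |01⟩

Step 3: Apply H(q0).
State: 1/√2|01⟩ + 1/√2|11⟩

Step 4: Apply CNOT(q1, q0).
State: 1/√2|01⟩ + 1/√2|11⟩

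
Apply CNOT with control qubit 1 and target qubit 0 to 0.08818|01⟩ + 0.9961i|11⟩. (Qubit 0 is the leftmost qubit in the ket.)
0.9961i|01⟩ + 0.08818|11⟩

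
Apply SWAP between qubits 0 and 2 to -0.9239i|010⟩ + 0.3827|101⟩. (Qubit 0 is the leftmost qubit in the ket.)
-0.9239i|010⟩ + 0.3827|101⟩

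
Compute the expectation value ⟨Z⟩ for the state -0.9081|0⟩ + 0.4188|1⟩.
0.6493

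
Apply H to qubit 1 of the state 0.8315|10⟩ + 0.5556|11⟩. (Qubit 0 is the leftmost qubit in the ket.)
0.9808|10⟩ + 0.1951|11⟩

H on qubit 1 mixes each pair of kets that differ only in qubit 1: amplitudes (a, b) of (|…0…⟩, |…1…⟩) become ((a + b)/√2, (a − b)/√2). Kets absent from the input have amplitude 0.
(|10⟩, |11⟩): (a, b) = (0.8315, 0.5556) → (0.9808, 0.1951)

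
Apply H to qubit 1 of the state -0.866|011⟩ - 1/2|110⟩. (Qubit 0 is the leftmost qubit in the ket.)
-0.6124|001⟩ + 0.6124|011⟩ - 1/√8|100⟩ + 1/√8|110⟩

H on qubit 1 mixes each pair of kets that differ only in qubit 1: amplitudes (a, b) of (|…0…⟩, |…1…⟩) become ((a + b)/√2, (a − b)/√2). Kets absent from the input have amplitude 0.
(|001⟩, |011⟩): (a, b) = (0, -0.866) → (-0.6124, 0.6124)
(|100⟩, |110⟩): (a, b) = (0, -1/2) → (-1/√8, 1/√8)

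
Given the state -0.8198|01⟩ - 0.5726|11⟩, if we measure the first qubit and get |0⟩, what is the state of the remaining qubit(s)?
-|1⟩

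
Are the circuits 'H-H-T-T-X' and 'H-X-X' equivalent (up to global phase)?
No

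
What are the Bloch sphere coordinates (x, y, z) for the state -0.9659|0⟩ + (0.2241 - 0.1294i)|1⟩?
(-0.4329, 0.25, 0.866)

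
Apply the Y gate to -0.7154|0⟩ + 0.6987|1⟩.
-0.6987i|0⟩ - 0.7154i|1⟩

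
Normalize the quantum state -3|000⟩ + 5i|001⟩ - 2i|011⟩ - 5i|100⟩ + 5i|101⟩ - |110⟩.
-0.318|000⟩ + 0.53i|001⟩ - 0.212i|011⟩ - 0.53i|100⟩ + 0.53i|101⟩ - 0.106|110⟩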